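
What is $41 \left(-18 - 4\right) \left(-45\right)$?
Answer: $40590$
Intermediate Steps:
$41 \left(-18 - 4\right) \left(-45\right) = 41 \left(-22\right) \left(-45\right) = \left(-902\right) \left(-45\right) = 40590$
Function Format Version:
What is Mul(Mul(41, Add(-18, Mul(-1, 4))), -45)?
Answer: 40590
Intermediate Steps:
Mul(Mul(41, Add(-18, Mul(-1, 4))), -45) = Mul(Mul(41, Add(-18, -4)), -45) = Mul(Mul(41, -22), -45) = Mul(-902, -45) = 40590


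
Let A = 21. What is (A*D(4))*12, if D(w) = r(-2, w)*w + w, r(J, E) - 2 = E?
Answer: 7056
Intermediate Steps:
r(J, E) = 2 + E
D(w) = w + w*(2 + w) (D(w) = (2 + w)*w + w = w*(2 + w) + w = w + w*(2 + w))
(A*D(4))*12 = (21*(4*(3 + 4)))*12 = (21*(4*7))*12 = (21*28)*12 = 588*12 = 7056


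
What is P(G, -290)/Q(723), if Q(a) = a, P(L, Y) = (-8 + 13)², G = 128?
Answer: 25/723 ≈ 0.034578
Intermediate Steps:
P(L, Y) = 25 (P(L, Y) = 5² = 25)
P(G, -290)/Q(723) = 25/723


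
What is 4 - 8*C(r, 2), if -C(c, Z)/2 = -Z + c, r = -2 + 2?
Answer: -28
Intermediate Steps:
r = 0
C(c, Z) = -2*c + 2*Z (C(c, Z) = -2*(-Z + c) = -2*(c - Z) = -2*c + 2*Z)
4 - 8*C(r, 2) = 4 - 8*(-2*0 + 2*2) = 4 - 8*(0 + 4) = 4 - 8*4 = 4 - 32 = -28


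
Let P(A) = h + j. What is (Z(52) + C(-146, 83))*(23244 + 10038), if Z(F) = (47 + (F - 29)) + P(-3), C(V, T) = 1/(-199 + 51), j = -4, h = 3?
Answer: 169921251/74 ≈ 2.2962e+6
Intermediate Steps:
C(V, T) = -1/148 (C(V, T) = 1/(-148) = -1/148)
P(A) = -1 (P(A) = 3 - 4 = -1)
Z(F) = 17 + F (Z(F) = (47 + (F - 29)) - 1 = (47 + (-29 + F)) - 1 = (18 + F) - 1 = 17 + F)
(Z(52) + C(-146, 83))*(23244 + 10038) = ((17 + 52) - 1/148)*(23244 + 10038) = (69 - 1/148)*33282 = (10211/148)*33282 = 169921251/74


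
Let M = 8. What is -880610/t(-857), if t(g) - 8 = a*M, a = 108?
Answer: -440305/436 ≈ -1009.9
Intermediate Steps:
t(g) = 872 (t(g) = 8 + 108*8 = 8 + 864 = 872)
-880610/t(-857) = -880610/872 = -880610*1/872 = -440305/436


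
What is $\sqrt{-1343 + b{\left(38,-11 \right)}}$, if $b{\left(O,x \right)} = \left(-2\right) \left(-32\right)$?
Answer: $i \sqrt{1279} \approx 35.763 i$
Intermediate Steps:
$b{\left(O,x \right)} = 64$
$\sqrt{-1343 + b{\left(38,-11 \right)}} = \sqrt{-1343 + 64} = \sqrt{-1279} = i \sqrt{1279}$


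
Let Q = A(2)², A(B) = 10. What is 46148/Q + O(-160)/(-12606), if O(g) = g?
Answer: 72719711/157575 ≈ 461.49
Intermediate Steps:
Q = 100 (Q = 10² = 100)
46148/Q + O(-160)/(-12606) = 46148/100 - 160/(-12606) = 46148*(1/100) - 160*(-1/12606) = 11537/25 + 80/6303 = 72719711/157575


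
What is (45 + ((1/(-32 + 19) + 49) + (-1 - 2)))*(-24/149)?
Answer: -28368/1937 ≈ -14.645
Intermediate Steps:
(45 + ((1/(-32 + 19) + 49) + (-1 - 2)))*(-24/149) = (45 + ((1/(-13) + 49) - 3))*(-24*1/149) = (45 + ((-1/13 + 49) - 3))*(-24/149) = (45 + (636/13 - 3))*(-24/149) = (45 + 597/13)*(-24/149) = (1182/13)*(-24/149) = -28368/1937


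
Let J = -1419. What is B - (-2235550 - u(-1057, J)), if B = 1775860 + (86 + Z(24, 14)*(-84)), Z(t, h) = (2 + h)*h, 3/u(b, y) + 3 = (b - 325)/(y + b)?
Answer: 12069867926/3023 ≈ 3.9927e+6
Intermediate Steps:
u(b, y) = 3/(-3 + (-325 + b)/(b + y)) (u(b, y) = 3/(-3 + (b - 325)/(y + b)) = 3/(-3 + (-325 + b)/(b + y)))
Z(t, h) = h*(2 + h)
B = 1757130 (B = 1775860 + (86 + (14*(2 + 14))*(-84)) = 1775860 + (86 + (14*16)*(-84)) = 1775860 + (86 + 224*(-84)) = 1775860 + (86 - 18816) = 1775860 - 18730 = 1757130)
B - (-2235550 - u(-1057, J)) = 1757130 - (-2235550 - 3*(-1*(-1057) - 1*(-1419))/(325 + 2*(-1057) + 3*(-1419))) = 1757130 - (-2235550 - 3*(1057 + 1419)/(325 - 2114 - 4257)) = 1757130 - (-2235550 - 3*2476/(-6046)) = 1757130 - (-2235550 - 3*(-1)*2476/6046) = 1757130 - (-2235550 - 1*(-3714/3023)) = 1757130 - (-2235550 + 3714/3023) = 1757130 - 1*(-6758063936/3023) = 1757130 + 6758063936/3023 = 12069867926/3023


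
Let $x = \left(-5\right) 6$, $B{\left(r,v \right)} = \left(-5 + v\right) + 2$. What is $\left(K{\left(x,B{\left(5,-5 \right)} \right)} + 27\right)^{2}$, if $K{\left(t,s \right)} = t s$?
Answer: $71289$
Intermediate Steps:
$B{\left(r,v \right)} = -3 + v$
$x = -30$
$K{\left(t,s \right)} = s t$
$\left(K{\left(x,B{\left(5,-5 \right)} \right)} + 27\right)^{2} = \left(\left(-3 - 5\right) \left(-30\right) + 27\right)^{2} = \left(\left(-8\right) \left(-30\right) + 27\right)^{2} = \left(240 + 27\right)^{2} = 267^{2} = 71289$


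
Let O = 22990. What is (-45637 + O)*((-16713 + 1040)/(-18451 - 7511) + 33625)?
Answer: -6590185830727/8654 ≈ -7.6152e+8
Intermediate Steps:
(-45637 + O)*((-16713 + 1040)/(-18451 - 7511) + 33625) = (-45637 + 22990)*((-16713 + 1040)/(-18451 - 7511) + 33625) = -22647*(-15673/(-25962) + 33625) = -22647*(-15673*(-1/25962) + 33625) = -22647*(15673/25962 + 33625) = -22647*872987923/25962 = -6590185830727/8654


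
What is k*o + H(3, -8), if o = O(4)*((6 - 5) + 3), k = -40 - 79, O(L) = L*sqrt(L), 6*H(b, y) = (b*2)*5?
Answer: -3803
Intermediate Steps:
H(b, y) = 5*b/3 (H(b, y) = ((b*2)*5)/6 = ((2*b)*5)/6 = (10*b)/6 = 5*b/3)
O(L) = L**(3/2)
k = -119
o = 32 (o = 4**(3/2)*((6 - 5) + 3) = 8*(1 + 3) = 8*4 = 32)
k*o + H(3, -8) = -119*32 + (5/3)*3 = -3808 + 5 = -3803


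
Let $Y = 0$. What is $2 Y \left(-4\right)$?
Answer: $0$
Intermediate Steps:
$2 Y \left(-4\right) = 2 \cdot 0 \left(-4\right) = 0 \left(-4\right) = 0$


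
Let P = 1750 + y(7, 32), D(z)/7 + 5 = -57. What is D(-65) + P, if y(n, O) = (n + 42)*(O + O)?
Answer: 4452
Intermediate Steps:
y(n, O) = 2*O*(42 + n) (y(n, O) = (42 + n)*(2*O) = 2*O*(42 + n))
D(z) = -434 (D(z) = -35 + 7*(-57) = -35 - 399 = -434)
P = 4886 (P = 1750 + 2*32*(42 + 7) = 1750 + 2*32*49 = 1750 + 3136 = 4886)
D(-65) + P = -434 + 4886 = 4452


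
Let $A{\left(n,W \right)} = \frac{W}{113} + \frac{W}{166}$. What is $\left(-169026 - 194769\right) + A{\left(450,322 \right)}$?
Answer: $- \frac{3411988386}{9379} \approx -3.6379 \cdot 10^{5}$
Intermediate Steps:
$A{\left(n,W \right)} = \frac{279 W}{18758}$ ($A{\left(n,W \right)} = W \frac{1}{113} + W \frac{1}{166} = \frac{W}{113} + \frac{W}{166} = \frac{279 W}{18758}$)
$\left(-169026 - 194769\right) + A{\left(450,322 \right)} = \left(-169026 - 194769\right) + \frac{279}{18758} \cdot 322 = -363795 + \frac{44919}{9379} = - \frac{3411988386}{9379}$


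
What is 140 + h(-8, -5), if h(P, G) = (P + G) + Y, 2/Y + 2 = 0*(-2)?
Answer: 126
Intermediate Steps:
Y = -1 (Y = 2/(-2 + 0*(-2)) = 2/(-2 + 0) = 2/(-2) = 2*(-½) = -1)
h(P, G) = -1 + G + P (h(P, G) = (P + G) - 1 = (G + P) - 1 = -1 + G + P)
140 + h(-8, -5) = 140 + (-1 - 5 - 8) = 140 - 14 = 126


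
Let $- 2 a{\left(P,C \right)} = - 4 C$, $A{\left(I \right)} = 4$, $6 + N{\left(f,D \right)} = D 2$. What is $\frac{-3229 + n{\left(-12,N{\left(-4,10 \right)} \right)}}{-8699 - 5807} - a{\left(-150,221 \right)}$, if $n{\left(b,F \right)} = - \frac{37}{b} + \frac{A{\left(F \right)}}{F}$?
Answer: $- \frac{538307815}{1218504} \approx -441.78$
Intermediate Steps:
$N{\left(f,D \right)} = -6 + 2 D$ ($N{\left(f,D \right)} = -6 + D 2 = -6 + 2 D$)
$n{\left(b,F \right)} = - \frac{37}{b} + \frac{4}{F}$
$a{\left(P,C \right)} = 2 C$ ($a{\left(P,C \right)} = - \frac{\left(-4\right) C}{2} = 2 C$)
$\frac{-3229 + n{\left(-12,N{\left(-4,10 \right)} \right)}}{-8699 - 5807} - a{\left(-150,221 \right)} = \frac{-3229 + \left(- \frac{37}{-12} + \frac{4}{-6 + 2 \cdot 10}\right)}{-8699 - 5807} - 2 \cdot 221 = \frac{-3229 + \left(\left(-37\right) \left(- \frac{1}{12}\right) + \frac{4}{-6 + 20}\right)}{-14506} - 442 = \left(-3229 + \left(\frac{37}{12} + \frac{4}{14}\right)\right) \left(- \frac{1}{14506}\right) - 442 = \left(-3229 + \left(\frac{37}{12} + 4 \cdot \frac{1}{14}\right)\right) \left(- \frac{1}{14506}\right) - 442 = \left(-3229 + \left(\frac{37}{12} + \frac{2}{7}\right)\right) \left(- \frac{1}{14506}\right) - 442 = \left(-3229 + \frac{283}{84}\right) \left(- \frac{1}{14506}\right) - 442 = \left(- \frac{270953}{84}\right) \left(- \frac{1}{14506}\right) - 442 = \frac{270953}{1218504} - 442 = - \frac{538307815}{1218504}$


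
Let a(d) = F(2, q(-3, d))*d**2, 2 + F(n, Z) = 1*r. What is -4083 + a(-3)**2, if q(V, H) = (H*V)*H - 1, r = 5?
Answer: -3354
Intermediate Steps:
q(V, H) = -1 + V*H**2 (q(V, H) = V*H**2 - 1 = -1 + V*H**2)
F(n, Z) = 3 (F(n, Z) = -2 + 1*5 = -2 + 5 = 3)
a(d) = 3*d**2
-4083 + a(-3)**2 = -4083 + (3*(-3)**2)**2 = -4083 + (3*9)**2 = -4083 + 27**2 = -4083 + 729 = -3354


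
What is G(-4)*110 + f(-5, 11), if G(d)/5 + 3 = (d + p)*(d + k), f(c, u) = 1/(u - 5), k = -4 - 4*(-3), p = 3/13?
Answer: -775487/78 ≈ -9942.1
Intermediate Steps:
p = 3/13 (p = 3*(1/13) = 3/13 ≈ 0.23077)
k = 8 (k = -4 + 12 = 8)
f(c, u) = 1/(-5 + u)
G(d) = -15 + 5*(8 + d)*(3/13 + d) (G(d) = -15 + 5*((d + 3/13)*(d + 8)) = -15 + 5*((3/13 + d)*(8 + d)) = -15 + 5*((8 + d)*(3/13 + d)) = -15 + 5*(8 + d)*(3/13 + d))
G(-4)*110 + f(-5, 11) = (-75/13 + 5*(-4)**2 + (535/13)*(-4))*110 + 1/(-5 + 11) = (-75/13 + 5*16 - 2140/13)*110 + 1/6 = (-75/13 + 80 - 2140/13)*110 + 1/6 = -1175/13*110 + 1/6 = -129250/13 + 1/6 = -775487/78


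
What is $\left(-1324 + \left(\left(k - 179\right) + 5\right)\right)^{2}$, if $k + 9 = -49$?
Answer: $2421136$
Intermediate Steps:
$k = -58$ ($k = -9 - 49 = -58$)
$\left(-1324 + \left(\left(k - 179\right) + 5\right)\right)^{2} = \left(-1324 + \left(\left(-58 - 179\right) + 5\right)\right)^{2} = \left(-1324 + \left(-237 + 5\right)\right)^{2} = \left(-1324 - 232\right)^{2} = \left(-1556\right)^{2} = 2421136$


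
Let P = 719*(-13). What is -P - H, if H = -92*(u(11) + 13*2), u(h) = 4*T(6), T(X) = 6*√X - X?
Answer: 9531 + 2208*√6 ≈ 14939.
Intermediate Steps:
P = -9347
T(X) = -X + 6*√X
u(h) = -24 + 24*√6 (u(h) = 4*(-1*6 + 6*√6) = 4*(-6 + 6*√6) = -24 + 24*√6)
H = -184 - 2208*√6 (H = -92*((-24 + 24*√6) + 13*2) = -92*((-24 + 24*√6) + 26) = -92*(2 + 24*√6) = -184 - 2208*√6 ≈ -5592.5)
-P - H = -1*(-9347) - (-184 - 2208*√6) = 9347 + (184 + 2208*√6) = 9531 + 2208*√6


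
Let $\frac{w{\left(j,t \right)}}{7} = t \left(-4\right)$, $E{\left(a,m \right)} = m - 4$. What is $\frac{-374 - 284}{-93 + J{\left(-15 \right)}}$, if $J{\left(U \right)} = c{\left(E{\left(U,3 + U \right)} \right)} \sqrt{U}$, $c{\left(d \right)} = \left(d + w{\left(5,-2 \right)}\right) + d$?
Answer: $\frac{20398}{5763} + \frac{5264 i \sqrt{15}}{5763} \approx 3.5395 + 3.5376 i$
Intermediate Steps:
$E{\left(a,m \right)} = -4 + m$
$w{\left(j,t \right)} = - 28 t$ ($w{\left(j,t \right)} = 7 t \left(-4\right) = 7 \left(- 4 t\right) = - 28 t$)
$c{\left(d \right)} = 56 + 2 d$ ($c{\left(d \right)} = \left(d - -56\right) + d = \left(d + 56\right) + d = \left(56 + d\right) + d = 56 + 2 d$)
$J{\left(U \right)} = \sqrt{U} \left(54 + 2 U\right)$ ($J{\left(U \right)} = \left(56 + 2 \left(-4 + \left(3 + U\right)\right)\right) \sqrt{U} = \left(56 + 2 \left(-1 + U\right)\right) \sqrt{U} = \left(56 + \left(-2 + 2 U\right)\right) \sqrt{U} = \left(54 + 2 U\right) \sqrt{U} = \sqrt{U} \left(54 + 2 U\right)$)
$\frac{-374 - 284}{-93 + J{\left(-15 \right)}} = \frac{-374 - 284}{-93 + 2 \sqrt{-15} \left(27 - 15\right)} = - \frac{658}{-93 + 2 i \sqrt{15} \cdot 12} = - \frac{658}{-93 + 24 i \sqrt{15}}$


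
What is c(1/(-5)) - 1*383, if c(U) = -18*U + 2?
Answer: -1887/5 ≈ -377.40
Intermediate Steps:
c(U) = 2 - 18*U
c(1/(-5)) - 1*383 = (2 - 18/(-5)) - 1*383 = (2 - 18*(-⅕)) - 383 = (2 + 18/5) - 383 = 28/5 - 383 = -1887/5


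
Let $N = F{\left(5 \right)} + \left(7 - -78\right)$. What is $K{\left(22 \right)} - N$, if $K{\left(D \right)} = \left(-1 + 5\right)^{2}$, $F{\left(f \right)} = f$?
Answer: $-74$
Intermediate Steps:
$N = 90$ ($N = 5 + \left(7 - -78\right) = 5 + \left(7 + 78\right) = 5 + 85 = 90$)
$K{\left(D \right)} = 16$ ($K{\left(D \right)} = 4^{2} = 16$)
$K{\left(22 \right)} - N = 16 - 90 = -74$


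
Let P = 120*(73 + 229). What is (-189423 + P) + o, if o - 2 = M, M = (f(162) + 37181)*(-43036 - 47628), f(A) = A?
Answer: -3385818933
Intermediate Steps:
P = 36240 (P = 120*302 = 36240)
M = -3385665752 (M = (162 + 37181)*(-43036 - 47628) = 37343*(-90664) = -3385665752)
o = -3385665750 (o = 2 - 3385665752 = -3385665750)
(-189423 + P) + o = (-189423 + 36240) - 3385665750 = -153183 - 3385665750 = -3385818933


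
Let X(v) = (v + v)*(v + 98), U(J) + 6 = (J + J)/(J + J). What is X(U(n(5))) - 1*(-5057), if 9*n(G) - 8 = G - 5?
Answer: 4127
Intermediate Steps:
n(G) = ⅓ + G/9 (n(G) = 8/9 + (G - 5)/9 = 8/9 + (-5 + G)/9 = 8/9 + (-5/9 + G/9) = ⅓ + G/9)
U(J) = -5 (U(J) = -6 + (J + J)/(J + J) = -6 + (2*J)/((2*J)) = -6 + (2*J)*(1/(2*J)) = -6 + 1 = -5)
X(v) = 2*v*(98 + v) (X(v) = (2*v)*(98 + v) = 2*v*(98 + v))
X(U(n(5))) - 1*(-5057) = 2*(-5)*(98 - 5) - 1*(-5057) = 2*(-5)*93 + 5057 = -930 + 5057 = 4127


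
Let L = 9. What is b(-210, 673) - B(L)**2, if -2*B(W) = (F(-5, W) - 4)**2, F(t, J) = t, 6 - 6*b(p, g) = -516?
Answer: -6213/4 ≈ -1553.3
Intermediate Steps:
b(p, g) = 87 (b(p, g) = 1 - 1/6*(-516) = 1 + 86 = 87)
B(W) = -81/2 (B(W) = -(-5 - 4)**2/2 = -1/2*(-9)**2 = -1/2*81 = -81/2)
b(-210, 673) - B(L)**2 = 87 - (-81/2)**2 = 87 - 1*6561/4 = 87 - 6561/4 = -6213/4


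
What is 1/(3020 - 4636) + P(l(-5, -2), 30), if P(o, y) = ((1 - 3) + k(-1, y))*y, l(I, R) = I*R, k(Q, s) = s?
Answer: 1357439/1616 ≈ 840.00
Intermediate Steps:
P(o, y) = y*(-2 + y) (P(o, y) = ((1 - 3) + y)*y = (-2 + y)*y = y*(-2 + y))
1/(3020 - 4636) + P(l(-5, -2), 30) = 1/(3020 - 4636) + 30*(-2 + 30) = 1/(-1616) + 30*28 = -1/1616 + 840 = 1357439/1616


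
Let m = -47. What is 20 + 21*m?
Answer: -967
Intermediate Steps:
20 + 21*m = 20 + 21*(-47) = 20 - 987 = -967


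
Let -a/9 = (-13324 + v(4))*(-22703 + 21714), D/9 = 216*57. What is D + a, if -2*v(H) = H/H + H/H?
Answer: -118495017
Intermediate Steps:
v(H) = -1 (v(H) = -(H/H + H/H)/2 = -(1 + 1)/2 = -½*2 = -1)
D = 110808 (D = 9*(216*57) = 9*12312 = 110808)
a = -118605825 (a = -9*(-13324 - 1)*(-22703 + 21714) = -(-119925)*(-989) = -9*13178425 = -118605825)
D + a = 110808 - 118605825 = -118495017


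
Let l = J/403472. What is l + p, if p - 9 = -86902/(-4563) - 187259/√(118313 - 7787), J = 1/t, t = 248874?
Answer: 4283279854394065/152729223293088 - 187259*√654/8502 ≈ -535.22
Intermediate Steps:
J = 1/248874 ≈ 4.0181e-6
p = 127969/4563 - 187259*√654/8502 (p = 9 + (-86902/(-4563) - 187259/√(118313 - 7787)) = 9 + (-86902*(-1/4563) - 187259*√654/8502) = 9 + (86902/4563 - 187259*√654/8502) = 127969/4563 - 187259*√654/8502 ≈ -535.22)
l = 1/100413690528 (l = (1/248874)/403472 = (1/248874)*(1/403472) = 1/100413690528 ≈ 9.9588e-12)
l + p = 1/100413690528 + (127969/4563 - 187259*√654/8502) = 4283279854394065/152729223293088 - 187259*√654/8502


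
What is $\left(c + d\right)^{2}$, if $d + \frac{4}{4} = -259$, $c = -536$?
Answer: $633616$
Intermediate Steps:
$d = -260$ ($d = -1 - 259 = -260$)
$\left(c + d\right)^{2} = \left(-536 - 260\right)^{2} = \left(-796\right)^{2} = 633616$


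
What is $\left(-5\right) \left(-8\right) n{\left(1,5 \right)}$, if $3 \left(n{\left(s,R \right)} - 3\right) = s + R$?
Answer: $200$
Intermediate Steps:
$n{\left(s,R \right)} = 3 + \frac{R}{3} + \frac{s}{3}$ ($n{\left(s,R \right)} = 3 + \frac{s + R}{3} = 3 + \frac{R + s}{3} = 3 + \left(\frac{R}{3} + \frac{s}{3}\right) = 3 + \frac{R}{3} + \frac{s}{3}$)
$\left(-5\right) \left(-8\right) n{\left(1,5 \right)} = \left(-5\right) \left(-8\right) \left(3 + \frac{1}{3} \cdot 5 + \frac{1}{3} \cdot 1\right) = 40 \left(3 + \frac{5}{3} + \frac{1}{3}\right) = 40 \cdot 5 = 200$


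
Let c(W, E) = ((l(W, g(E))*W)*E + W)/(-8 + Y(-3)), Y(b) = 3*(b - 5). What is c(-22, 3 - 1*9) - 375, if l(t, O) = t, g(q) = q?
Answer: -4537/16 ≈ -283.56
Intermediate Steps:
Y(b) = -15 + 3*b (Y(b) = 3*(-5 + b) = -15 + 3*b)
c(W, E) = -W/32 - E*W²/32 (c(W, E) = ((W*W)*E + W)/(-8 + (-15 + 3*(-3))) = (W²*E + W)/(-8 + (-15 - 9)) = (E*W² + W)/(-8 - 24) = (W + E*W²)/(-32) = (W + E*W²)*(-1/32) = -W/32 - E*W²/32)
c(-22, 3 - 1*9) - 375 = -1/32*(-22)*(1 + (3 - 1*9)*(-22)) - 375 = -1/32*(-22)*(1 + (3 - 9)*(-22)) - 375 = -1/32*(-22)*(1 - 6*(-22)) - 375 = -1/32*(-22)*(1 + 132) - 375 = -1/32*(-22)*133 - 375 = 1463/16 - 375 = -4537/16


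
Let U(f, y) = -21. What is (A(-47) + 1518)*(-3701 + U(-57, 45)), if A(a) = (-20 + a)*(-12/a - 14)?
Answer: -426645416/47 ≈ -9.0776e+6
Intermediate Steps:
A(a) = (-20 + a)*(-14 - 12/a)
(A(-47) + 1518)*(-3701 + U(-57, 45)) = ((268 - 14*(-47) + 240/(-47)) + 1518)*(-3701 - 21) = ((268 + 658 + 240*(-1/47)) + 1518)*(-3722) = ((268 + 658 - 240/47) + 1518)*(-3722) = (43282/47 + 1518)*(-3722) = (114628/47)*(-3722) = -426645416/47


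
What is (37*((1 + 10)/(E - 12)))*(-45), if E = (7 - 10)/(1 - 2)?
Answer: 2035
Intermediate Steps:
E = 3 (E = -3/(-1) = -3*(-1) = 3)
(37*((1 + 10)/(E - 12)))*(-45) = (37*((1 + 10)/(3 - 12)))*(-45) = (37*(11/(-9)))*(-45) = (37*(11*(-⅑)))*(-45) = (37*(-11/9))*(-45) = -407/9*(-45) = 2035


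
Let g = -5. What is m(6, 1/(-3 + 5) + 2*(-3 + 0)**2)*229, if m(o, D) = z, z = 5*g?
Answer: -5725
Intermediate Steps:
z = -25 (z = 5*(-5) = -25)
m(o, D) = -25
m(6, 1/(-3 + 5) + 2*(-3 + 0)**2)*229 = -25*229 = -5725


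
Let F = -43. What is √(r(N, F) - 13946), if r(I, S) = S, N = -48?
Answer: I*√13989 ≈ 118.28*I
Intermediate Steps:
√(r(N, F) - 13946) = √(-43 - 13946) = √(-13989) = I*√13989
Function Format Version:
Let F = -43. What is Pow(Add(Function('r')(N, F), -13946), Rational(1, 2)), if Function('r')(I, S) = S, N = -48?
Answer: Mul(I, Pow(13989, Rational(1, 2))) ≈ Mul(118.28, I)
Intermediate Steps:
Pow(Add(Function('r')(N, F), -13946), Rational(1, 2)) = Pow(Add(-43, -13946), Rational(1, 2)) = Pow(-13989, Rational(1, 2)) = Mul(I, Pow(13989, Rational(1, 2)))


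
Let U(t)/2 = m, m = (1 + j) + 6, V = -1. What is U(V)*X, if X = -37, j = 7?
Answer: -1036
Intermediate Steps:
m = 14 (m = (1 + 7) + 6 = 8 + 6 = 14)
U(t) = 28 (U(t) = 2*14 = 28)
U(V)*X = 28*(-37) = -1036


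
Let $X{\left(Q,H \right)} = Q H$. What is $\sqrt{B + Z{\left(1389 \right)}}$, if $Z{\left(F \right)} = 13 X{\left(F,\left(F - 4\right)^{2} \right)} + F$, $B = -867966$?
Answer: $6 \sqrt{962125618} \approx 1.8611 \cdot 10^{5}$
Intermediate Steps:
$X{\left(Q,H \right)} = H Q$
$Z{\left(F \right)} = F + 13 F \left(-4 + F\right)^{2}$ ($Z{\left(F \right)} = 13 \left(F - 4\right)^{2} F + F = 13 \left(-4 + F\right)^{2} F + F = 13 F \left(-4 + F\right)^{2} + F = F + 13 F \left(-4 + F\right)^{2}$)
$\sqrt{B + Z{\left(1389 \right)}} = \sqrt{-867966 + 1389 \left(1 + 13 \left(-4 + 1389\right)^{2}\right)} = \sqrt{-867966 + 1389 \left(1 + 13 \cdot 1385^{2}\right)} = \sqrt{-867966 + 1389 \left(1 + 13 \cdot 1918225\right)} = \sqrt{-867966 + 1389 \left(1 + 24936925\right)} = \sqrt{-867966 + 1389 \cdot 24936926} = \sqrt{-867966 + 34637390214} = \sqrt{34636522248} = 6 \sqrt{962125618}$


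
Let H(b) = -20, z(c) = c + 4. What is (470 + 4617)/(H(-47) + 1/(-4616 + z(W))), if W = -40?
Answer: -23664724/93041 ≈ -254.35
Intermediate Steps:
z(c) = 4 + c
(470 + 4617)/(H(-47) + 1/(-4616 + z(W))) = (470 + 4617)/(-20 + 1/(-4616 + (4 - 40))) = 5087/(-20 + 1/(-4616 - 36)) = 5087/(-20 + 1/(-4652)) = 5087/(-20 - 1/4652) = 5087/(-93041/4652) = 5087*(-4652/93041) = -23664724/93041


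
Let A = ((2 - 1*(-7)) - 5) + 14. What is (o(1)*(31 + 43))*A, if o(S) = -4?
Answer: -5328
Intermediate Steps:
A = 18 (A = ((2 + 7) - 5) + 14 = (9 - 5) + 14 = 4 + 14 = 18)
(o(1)*(31 + 43))*A = -4*(31 + 43)*18 = -4*74*18 = -296*18 = -5328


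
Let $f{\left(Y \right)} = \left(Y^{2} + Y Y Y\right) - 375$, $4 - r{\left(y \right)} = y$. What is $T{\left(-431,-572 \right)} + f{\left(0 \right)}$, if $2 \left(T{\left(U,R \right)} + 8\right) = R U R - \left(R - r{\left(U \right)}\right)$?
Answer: $- \frac{141016063}{2} \approx -7.0508 \cdot 10^{7}$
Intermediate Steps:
$r{\left(y \right)} = 4 - y$
$f{\left(Y \right)} = -375 + Y^{2} + Y^{3}$ ($f{\left(Y \right)} = \left(Y^{2} + Y^{2} Y\right) - 375 = \left(Y^{2} + Y^{3}\right) - 375 = -375 + Y^{2} + Y^{3}$)
$T{\left(U,R \right)} = -6 - \frac{R}{2} - \frac{U}{2} + \frac{U R^{2}}{2}$ ($T{\left(U,R \right)} = -8 + \frac{R U R - \left(-4 + R + U\right)}{2} = -8 + \frac{U R^{2} - \left(-4 + R + U\right)}{2} = -8 + \frac{4 - R - U + U R^{2}}{2} = -8 + \left(2 - \frac{R}{2} - \frac{U}{2} + \frac{U R^{2}}{2}\right) = -6 - \frac{R}{2} - \frac{U}{2} + \frac{U R^{2}}{2}$)
$T{\left(-431,-572 \right)} + f{\left(0 \right)} = \left(-6 - -286 - - \frac{431}{2} + \frac{1}{2} \left(-431\right) \left(-572\right)^{2}\right) + \left(-375 + 0^{2} + 0^{3}\right) = \left(-6 + 286 + \frac{431}{2} + \frac{1}{2} \left(-431\right) 327184\right) + \left(-375 + 0 + 0\right) = \left(-6 + 286 + \frac{431}{2} - 70508152\right) - 375 = - \frac{141015313}{2} - 375 = - \frac{141016063}{2}$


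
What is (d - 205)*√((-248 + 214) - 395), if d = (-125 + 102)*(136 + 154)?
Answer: -6875*I*√429 ≈ -1.424e+5*I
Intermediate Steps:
d = -6670 (d = -23*290 = -6670)
(d - 205)*√((-248 + 214) - 395) = (-6670 - 205)*√((-248 + 214) - 395) = -6875*√(-34 - 395) = -6875*I*√429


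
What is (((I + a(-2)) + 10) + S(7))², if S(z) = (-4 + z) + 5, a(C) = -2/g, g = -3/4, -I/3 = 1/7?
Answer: 180625/441 ≈ 409.58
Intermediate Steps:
I = -3/7 ≈ -0.42857
g = -¾ (g = -3*¼ = -¾ ≈ -0.75000)
a(C) = 8/3 (a(C) = -2/(-¾) = -2*(-4/3) = 8/3)
S(z) = 1 + z
(((I + a(-2)) + 10) + S(7))² = (((-3/7 + 8/3) + 10) + (1 + 7))² = ((47/21 + 10) + 8)² = (257/21 + 8)² = (425/21)² = 180625/441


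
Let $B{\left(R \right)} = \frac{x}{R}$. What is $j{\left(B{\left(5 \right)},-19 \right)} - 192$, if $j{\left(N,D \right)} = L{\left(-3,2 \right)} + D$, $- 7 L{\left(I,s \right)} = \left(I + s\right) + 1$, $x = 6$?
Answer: $-211$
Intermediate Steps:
$B{\left(R \right)} = \frac{6}{R}$
$L{\left(I,s \right)} = - \frac{1}{7} - \frac{I}{7} - \frac{s}{7}$ ($L{\left(I,s \right)} = - \frac{\left(I + s\right) + 1}{7} = - \frac{1 + I + s}{7} = - \frac{1}{7} - \frac{I}{7} - \frac{s}{7}$)
$j{\left(N,D \right)} = D$ ($j{\left(N,D \right)} = \left(- \frac{1}{7} - - \frac{3}{7} - \frac{2}{7}\right) + D = \left(- \frac{1}{7} + \frac{3}{7} - \frac{2}{7}\right) + D = 0 + D = D$)
$j{\left(B{\left(5 \right)},-19 \right)} - 192 = -19 - 192 = -211$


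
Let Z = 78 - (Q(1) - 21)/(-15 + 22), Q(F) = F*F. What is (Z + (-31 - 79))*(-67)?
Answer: 13668/7 ≈ 1952.6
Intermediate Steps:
Q(F) = F²
Z = 566/7 (Z = 78 - (1² - 21)/(-15 + 22) = 78 - (1 - 21)/7 = 78 - (-20)/7 = 78 - 1*(-20/7) = 78 + 20/7 = 566/7 ≈ 80.857)
(Z + (-31 - 79))*(-67) = (566/7 + (-31 - 79))*(-67) = (566/7 - 110)*(-67) = -204/7*(-67) = 13668/7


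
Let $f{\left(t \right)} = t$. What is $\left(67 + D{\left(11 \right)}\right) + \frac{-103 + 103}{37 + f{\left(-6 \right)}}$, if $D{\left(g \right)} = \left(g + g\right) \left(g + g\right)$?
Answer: $551$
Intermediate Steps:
$D{\left(g \right)} = 4 g^{2}$ ($D{\left(g \right)} = 2 g 2 g = 4 g^{2}$)
$\left(67 + D{\left(11 \right)}\right) + \frac{-103 + 103}{37 + f{\left(-6 \right)}} = \left(67 + 4 \cdot 11^{2}\right) + \frac{-103 + 103}{37 - 6} = \left(67 + 4 \cdot 121\right) + \frac{0}{31} = \left(67 + 484\right) + 0 \cdot \frac{1}{31} = 551 + 0 = 551$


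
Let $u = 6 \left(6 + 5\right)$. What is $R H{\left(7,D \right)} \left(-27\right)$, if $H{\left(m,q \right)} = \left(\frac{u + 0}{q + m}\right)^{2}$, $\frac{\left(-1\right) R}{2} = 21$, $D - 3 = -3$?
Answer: $\frac{705672}{7} \approx 1.0081 \cdot 10^{5}$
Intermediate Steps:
$D = 0$ ($D = 3 - 3 = 0$)
$R = -42$ ($R = \left(-2\right) 21 = -42$)
$u = 66$ ($u = 6 \cdot 11 = 66$)
$H{\left(m,q \right)} = \frac{4356}{\left(m + q\right)^{2}}$ ($H{\left(m,q \right)} = \left(\frac{66 + 0}{q + m}\right)^{2} = \left(\frac{66}{m + q}\right)^{2} = \frac{4356}{\left(m + q\right)^{2}}$)
$R H{\left(7,D \right)} \left(-27\right) = - 42 \frac{4356}{\left(7 + 0\right)^{2}} \left(-27\right) = - 42 \cdot \frac{4356}{49} \left(-27\right) = - 42 \cdot 4356 \cdot \frac{1}{49} \left(-27\right) = \left(-42\right) \frac{4356}{49} \left(-27\right) = \left(- \frac{26136}{7}\right) \left(-27\right) = \frac{705672}{7}$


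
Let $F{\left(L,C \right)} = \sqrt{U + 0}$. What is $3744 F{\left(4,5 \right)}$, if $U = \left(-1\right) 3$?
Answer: $3744 i \sqrt{3} \approx 6484.8 i$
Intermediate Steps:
$U = -3$
$F{\left(L,C \right)} = i \sqrt{3}$ ($F{\left(L,C \right)} = \sqrt{-3 + 0} = \sqrt{-3} = i \sqrt{3}$)
$3744 F{\left(4,5 \right)} = 3744 i \sqrt{3}$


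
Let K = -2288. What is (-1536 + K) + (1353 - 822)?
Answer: -3293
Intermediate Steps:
(-1536 + K) + (1353 - 822) = (-1536 - 2288) + (1353 - 822) = -3824 + 531 = -3293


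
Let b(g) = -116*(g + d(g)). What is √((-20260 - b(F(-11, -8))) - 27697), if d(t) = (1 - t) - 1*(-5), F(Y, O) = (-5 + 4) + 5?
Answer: I*√47261 ≈ 217.4*I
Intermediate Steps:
F(Y, O) = 4 (F(Y, O) = -1 + 5 = 4)
d(t) = 6 - t (d(t) = (1 - t) + 5 = 6 - t)
b(g) = -696 (b(g) = -116*(g + (6 - g)) = -116*6 = -696)
√((-20260 - b(F(-11, -8))) - 27697) = √((-20260 - 1*(-696)) - 27697) = √((-20260 + 696) - 27697) = √(-19564 - 27697) = √(-47261) = I*√47261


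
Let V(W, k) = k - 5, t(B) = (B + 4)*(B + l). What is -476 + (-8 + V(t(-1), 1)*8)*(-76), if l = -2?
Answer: 2564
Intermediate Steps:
t(B) = (-2 + B)*(4 + B) (t(B) = (B + 4)*(B - 2) = (4 + B)*(-2 + B) = (-2 + B)*(4 + B))
V(W, k) = -5 + k
-476 + (-8 + V(t(-1), 1)*8)*(-76) = -476 + (-8 + (-5 + 1)*8)*(-76) = -476 + (-8 - 4*8)*(-76) = -476 + (-8 - 32)*(-76) = -476 - 40*(-76) = -476 + 3040 = 2564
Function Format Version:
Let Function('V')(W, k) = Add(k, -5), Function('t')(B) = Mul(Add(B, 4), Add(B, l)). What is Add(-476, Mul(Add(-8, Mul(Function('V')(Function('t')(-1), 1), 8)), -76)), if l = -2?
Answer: 2564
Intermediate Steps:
Function('t')(B) = Mul(Add(-2, B), Add(4, B)) (Function('t')(B) = Mul(Add(B, 4), Add(B, -2)) = Mul(Add(4, B), Add(-2, B)) = Mul(Add(-2, B), Add(4, B)))
Function('V')(W, k) = Add(-5, k)
Add(-476, Mul(Add(-8, Mul(Function('V')(Function('t')(-1), 1), 8)), -76)) = Add(-476, Mul(Add(-8, Mul(Add(-5, 1), 8)), -76)) = Add(-476, Mul(Add(-8, Mul(-4, 8)), -76)) = Add(-476, Mul(Add(-8, -32), -76)) = Add(-476, Mul(-40, -76)) = Add(-476, 3040) = 2564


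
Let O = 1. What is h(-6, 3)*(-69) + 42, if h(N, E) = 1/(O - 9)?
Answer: 405/8 ≈ 50.625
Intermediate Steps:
h(N, E) = -⅛ (h(N, E) = 1/(1 - 9) = 1/(-8) = -⅛)
h(-6, 3)*(-69) + 42 = -⅛*(-69) + 42 = 69/8 + 42 = 405/8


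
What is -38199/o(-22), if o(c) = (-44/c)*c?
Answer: 38199/44 ≈ 868.16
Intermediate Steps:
o(c) = -44
-38199/o(-22) = -38199/(-44) = -38199*(-1/44) = 38199/44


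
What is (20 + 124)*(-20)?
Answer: -2880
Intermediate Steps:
(20 + 124)*(-20) = 144*(-20) = -2880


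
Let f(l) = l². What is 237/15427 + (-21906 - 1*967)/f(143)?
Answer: -348015358/315466723 ≈ -1.1032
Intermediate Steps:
237/15427 + (-21906 - 1*967)/f(143) = 237/15427 + (-21906 - 1*967)/(143²) = 237*(1/15427) + (-21906 - 967)/20449 = 237/15427 - 22873*1/20449 = 237/15427 - 22873/20449 = -348015358/315466723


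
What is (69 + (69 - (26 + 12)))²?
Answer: 10000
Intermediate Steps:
(69 + (69 - (26 + 12)))² = (69 + (69 - 1*38))² = (69 + (69 - 38))² = (69 + 31)² = 100² = 10000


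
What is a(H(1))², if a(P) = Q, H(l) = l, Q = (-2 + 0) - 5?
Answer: 49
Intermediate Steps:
Q = -7 (Q = -2 - 5 = -7)
a(P) = -7
a(H(1))² = (-7)² = 49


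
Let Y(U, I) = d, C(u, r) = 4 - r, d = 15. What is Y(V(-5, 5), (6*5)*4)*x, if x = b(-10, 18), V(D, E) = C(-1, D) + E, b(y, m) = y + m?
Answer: 120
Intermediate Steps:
b(y, m) = m + y
V(D, E) = 4 + E - D (V(D, E) = (4 - D) + E = 4 + E - D)
Y(U, I) = 15
x = 8 (x = 18 - 10 = 8)
Y(V(-5, 5), (6*5)*4)*x = 15*8 = 120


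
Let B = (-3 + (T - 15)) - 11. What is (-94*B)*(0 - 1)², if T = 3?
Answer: 2444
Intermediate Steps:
B = -26 (B = (-3 + (3 - 15)) - 11 = (-3 - 12) - 11 = -15 - 11 = -26)
(-94*B)*(0 - 1)² = (-94*(-26))*(0 - 1)² = 2444*(-1)² = 2444*1 = 2444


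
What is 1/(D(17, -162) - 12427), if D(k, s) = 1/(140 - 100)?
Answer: -40/497079 ≈ -8.0470e-5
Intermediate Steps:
D(k, s) = 1/40
1/(D(17, -162) - 12427) = 1/(1/40 - 12427) = 1/(-497079/40) = -40/497079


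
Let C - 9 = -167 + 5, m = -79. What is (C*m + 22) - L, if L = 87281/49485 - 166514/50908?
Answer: 15254288041781/1259591190 ≈ 12111.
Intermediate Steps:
C = -153 (C = 9 + (-167 + 5) = 9 - 162 = -153)
L = -1898322071/1259591190 (L = 87281*(1/49485) - 166514*1/50908 = 87281/49485 - 83257/25454 = -1898322071/1259591190 ≈ -1.5071)
(C*m + 22) - L = (-153*(-79) + 22) - 1*(-1898322071/1259591190) = (12087 + 22) + 1898322071/1259591190 = 12109 + 1898322071/1259591190 = 15254288041781/1259591190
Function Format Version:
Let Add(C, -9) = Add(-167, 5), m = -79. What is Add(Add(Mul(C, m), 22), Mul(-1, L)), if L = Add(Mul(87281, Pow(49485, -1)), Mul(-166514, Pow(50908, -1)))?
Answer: Rational(15254288041781, 1259591190) ≈ 12111.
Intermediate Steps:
C = -153 (C = Add(9, Add(-167, 5)) = Add(9, -162) = -153)
L = Rational(-1898322071, 1259591190) (L = Add(Mul(87281, Rational(1, 49485)), Mul(-166514, Rational(1, 50908))) = Add(Rational(87281, 49485), Rational(-83257, 25454)) = Rational(-1898322071, 1259591190) ≈ -1.5071)
Add(Add(Mul(C, m), 22), Mul(-1, L)) = Add(Add(Mul(-153, -79), 22), Mul(-1, Rational(-1898322071, 1259591190))) = Add(Add(12087, 22), Rational(1898322071, 1259591190)) = Add(12109, Rational(1898322071, 1259591190)) = Rational(15254288041781, 1259591190)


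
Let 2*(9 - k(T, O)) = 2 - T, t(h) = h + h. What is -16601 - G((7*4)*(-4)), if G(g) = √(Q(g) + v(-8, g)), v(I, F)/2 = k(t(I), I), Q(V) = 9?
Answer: -16604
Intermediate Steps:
t(h) = 2*h
k(T, O) = 8 + T/2 (k(T, O) = 9 - (2 - T)/2 = 9 + (-1 + T/2) = 8 + T/2)
v(I, F) = 16 + 2*I (v(I, F) = 2*(8 + (2*I)/2) = 2*(8 + I) = 16 + 2*I)
G(g) = 3 (G(g) = √(9 + (16 + 2*(-8))) = √(9 + (16 - 16)) = √(9 + 0) = √9 = 3)
-16601 - G((7*4)*(-4)) = -16601 - 1*3 = -16601 - 3 = -16604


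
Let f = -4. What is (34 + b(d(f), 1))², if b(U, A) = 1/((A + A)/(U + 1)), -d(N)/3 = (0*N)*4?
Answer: 4761/4 ≈ 1190.3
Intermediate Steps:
d(N) = 0 (d(N) = -3*0*N*4 = -0*4 = -3*0 = 0)
b(U, A) = (1 + U)/(2*A) (b(U, A) = 1/((2*A)/(1 + U)) = 1/(2*A/(1 + U)) = (1 + U)/(2*A))
(34 + b(d(f), 1))² = (34 + (½)*(1 + 0)/1)² = (34 + (½)*1*1)² = (34 + ½)² = (69/2)² = 4761/4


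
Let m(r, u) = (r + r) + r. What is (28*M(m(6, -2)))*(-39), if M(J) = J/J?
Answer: -1092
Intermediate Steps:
m(r, u) = 3*r (m(r, u) = 2*r + r = 3*r)
M(J) = 1
(28*M(m(6, -2)))*(-39) = (28*1)*(-39) = 28*(-39) = -1092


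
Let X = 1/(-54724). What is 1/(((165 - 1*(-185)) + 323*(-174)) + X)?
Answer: -54724/3056444849 ≈ -1.7904e-5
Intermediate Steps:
X = -1/54724 ≈ -1.8274e-5
1/(((165 - 1*(-185)) + 323*(-174)) + X) = 1/(((165 - 1*(-185)) + 323*(-174)) - 1/54724) = 1/(((165 + 185) - 56202) - 1/54724) = 1/((350 - 56202) - 1/54724) = 1/(-55852 - 1/54724) = 1/(-3056444849/54724) = -54724/3056444849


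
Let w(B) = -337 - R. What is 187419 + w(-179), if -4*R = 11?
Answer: 748339/4 ≈ 1.8708e+5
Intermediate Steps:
R = -11/4 (R = -¼*11 = -11/4 ≈ -2.7500)
w(B) = -1337/4 (w(B) = -337 - 1*(-11/4) = -337 + 11/4 = -1337/4)
187419 + w(-179) = 187419 - 1337/4 = 748339/4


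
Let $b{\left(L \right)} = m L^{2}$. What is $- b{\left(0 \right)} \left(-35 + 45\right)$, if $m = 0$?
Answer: $0$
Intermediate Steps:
$b{\left(L \right)} = 0$ ($b{\left(L \right)} = 0 L^{2} = 0$)
$- b{\left(0 \right)} \left(-35 + 45\right) = - 0 \left(-35 + 45\right) = - 0 \cdot 10 = \left(-1\right) 0 = 0$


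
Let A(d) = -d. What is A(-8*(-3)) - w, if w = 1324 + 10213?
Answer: -11561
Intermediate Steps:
w = 11537
A(-8*(-3)) - w = -(-8)*(-3) - 1*11537 = -1*24 - 11537 = -24 - 11537 = -11561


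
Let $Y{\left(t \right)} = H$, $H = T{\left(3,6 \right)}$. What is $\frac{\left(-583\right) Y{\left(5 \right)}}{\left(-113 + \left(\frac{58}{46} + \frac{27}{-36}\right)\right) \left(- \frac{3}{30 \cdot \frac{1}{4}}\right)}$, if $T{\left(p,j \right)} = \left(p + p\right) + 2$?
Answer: $- \frac{1072720}{10349} \approx -103.65$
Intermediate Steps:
$T{\left(p,j \right)} = 2 + 2 p$ ($T{\left(p,j \right)} = 2 p + 2 = 2 + 2 p$)
$H = 8$ ($H = 2 + 2 \cdot 3 = 2 + 6 = 8$)
$Y{\left(t \right)} = 8$
$\frac{\left(-583\right) Y{\left(5 \right)}}{\left(-113 + \left(\frac{58}{46} + \frac{27}{-36}\right)\right) \left(- \frac{3}{30 \cdot \frac{1}{4}}\right)} = \frac{\left(-583\right) 8}{\left(-113 + \left(\frac{58}{46} + \frac{27}{-36}\right)\right) \left(- \frac{3}{30 \cdot \frac{1}{4}}\right)} = - \frac{4664}{\left(-113 + \left(58 \cdot \frac{1}{46} + 27 \left(- \frac{1}{36}\right)\right)\right) \left(- \frac{3}{30 \cdot \frac{1}{4}}\right)} = - \frac{4664}{\left(-113 + \left(\frac{29}{23} - \frac{3}{4}\right)\right) \left(- \frac{3}{\frac{15}{2}}\right)} = - \frac{4664}{\left(-113 + \frac{47}{92}\right) \left(\left(-3\right) \frac{2}{15}\right)} = - \frac{4664}{\left(- \frac{10349}{92}\right) \left(- \frac{2}{5}\right)} = - \frac{4664}{\frac{10349}{230}} = \left(-4664\right) \frac{230}{10349} = - \frac{1072720}{10349}$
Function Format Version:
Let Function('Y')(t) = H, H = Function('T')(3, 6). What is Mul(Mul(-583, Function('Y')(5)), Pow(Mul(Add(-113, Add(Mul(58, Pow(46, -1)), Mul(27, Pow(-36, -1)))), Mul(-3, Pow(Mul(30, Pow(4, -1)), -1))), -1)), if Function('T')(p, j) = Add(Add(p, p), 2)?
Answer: Rational(-1072720, 10349) ≈ -103.65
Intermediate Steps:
Function('T')(p, j) = Add(2, Mul(2, p)) (Function('T')(p, j) = Add(Mul(2, p), 2) = Add(2, Mul(2, p)))
H = 8 (H = Add(2, Mul(2, 3)) = Add(2, 6) = 8)
Function('Y')(t) = 8
Mul(Mul(-583, Function('Y')(5)), Pow(Mul(Add(-113, Add(Mul(58, Pow(46, -1)), Mul(27, Pow(-36, -1)))), Mul(-3, Pow(Mul(30, Pow(4, -1)), -1))), -1)) = Mul(Mul(-583, 8), Pow(Mul(Add(-113, Add(Mul(58, Pow(46, -1)), Mul(27, Pow(-36, -1)))), Mul(-3, Pow(Mul(30, Pow(4, -1)), -1))), -1)) = Mul(-4664, Pow(Mul(Add(-113, Add(Mul(58, Rational(1, 46)), Mul(27, Rational(-1, 36)))), Mul(-3, Pow(Mul(30, Rational(1, 4)), -1))), -1)) = Mul(-4664, Pow(Mul(Add(-113, Add(Rational(29, 23), Rational(-3, 4))), Mul(-3, Pow(Rational(15, 2), -1))), -1)) = Mul(-4664, Pow(Mul(Add(-113, Rational(47, 92)), Mul(-3, Rational(2, 15))), -1)) = Mul(-4664, Pow(Mul(Rational(-10349, 92), Rational(-2, 5)), -1)) = Mul(-4664, Pow(Rational(10349, 230), -1)) = Mul(-4664, Rational(230, 10349)) = Rational(-1072720, 10349)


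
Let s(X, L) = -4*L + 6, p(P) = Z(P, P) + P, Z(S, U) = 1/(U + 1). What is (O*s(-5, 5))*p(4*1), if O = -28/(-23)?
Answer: -8232/115 ≈ -71.583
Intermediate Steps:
Z(S, U) = 1/(1 + U)
p(P) = P + 1/(1 + P) (p(P) = 1/(1 + P) + P = P + 1/(1 + P))
s(X, L) = 6 - 4*L
O = 28/23 (O = -28*(-1/23) = 28/23 ≈ 1.2174)
(O*s(-5, 5))*p(4*1) = (28*(6 - 4*5)/23)*((1 + (4*1)*(1 + 4*1))/(1 + 4*1)) = (28*(6 - 20)/23)*((1 + 4*(1 + 4))/(1 + 4)) = ((28/23)*(-14))*((1 + 4*5)/5) = -392*(1 + 20)/115 = -392*21/115 = -392/23*21/5 = -8232/115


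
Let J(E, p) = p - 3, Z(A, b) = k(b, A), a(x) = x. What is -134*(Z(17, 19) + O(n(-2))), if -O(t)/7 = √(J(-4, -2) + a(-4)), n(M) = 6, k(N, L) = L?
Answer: -2278 + 2814*I ≈ -2278.0 + 2814.0*I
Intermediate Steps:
Z(A, b) = A
J(E, p) = -3 + p
O(t) = -21*I (O(t) = -7*√((-3 - 2) - 4) = -7*√(-5 - 4) = -21*I)
-134*(Z(17, 19) + O(n(-2))) = -134*(17 - 21*I) = -2278 + 2814*I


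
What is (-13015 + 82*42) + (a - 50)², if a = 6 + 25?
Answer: -9210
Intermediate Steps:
a = 31
(-13015 + 82*42) + (a - 50)² = (-13015 + 82*42) + (31 - 50)² = (-13015 + 3444) + (-19)² = -9571 + 361 = -9210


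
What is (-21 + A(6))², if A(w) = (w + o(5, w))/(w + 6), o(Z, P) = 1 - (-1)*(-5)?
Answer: 15625/36 ≈ 434.03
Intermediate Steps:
o(Z, P) = -4 (o(Z, P) = 1 - 1*5 = 1 - 5 = -4)
A(w) = (-4 + w)/(6 + w) (A(w) = (w - 4)/(w + 6) = (-4 + w)/(6 + w))
(-21 + A(6))² = (-21 + (-4 + 6)/(6 + 6))² = (-21 + 2/12)² = (-21 + (1/12)*2)² = (-21 + ⅙)² = (-125/6)² = 15625/36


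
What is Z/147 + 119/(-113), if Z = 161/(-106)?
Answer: -267493/251538 ≈ -1.0634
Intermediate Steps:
Z = -161/106 (Z = 161*(-1/106) = -161/106 ≈ -1.5189)
Z/147 + 119/(-113) = -161/106/147 + 119/(-113) = -161/106*1/147 + 119*(-1/113) = -23/2226 - 119/113 = -267493/251538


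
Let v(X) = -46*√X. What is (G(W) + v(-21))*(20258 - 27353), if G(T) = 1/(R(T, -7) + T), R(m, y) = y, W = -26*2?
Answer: 7095/59 + 326370*I*√21 ≈ 120.25 + 1.4956e+6*I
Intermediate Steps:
W = -52
G(T) = 1/(-7 + T)
(G(W) + v(-21))*(20258 - 27353) = (1/(-7 - 52) - 46*I*√21)*(20258 - 27353) = (1/(-59) - 46*I*√21)*(-7095) = (-1/59 - 46*I*√21)*(-7095) = 7095/59 + 326370*I*√21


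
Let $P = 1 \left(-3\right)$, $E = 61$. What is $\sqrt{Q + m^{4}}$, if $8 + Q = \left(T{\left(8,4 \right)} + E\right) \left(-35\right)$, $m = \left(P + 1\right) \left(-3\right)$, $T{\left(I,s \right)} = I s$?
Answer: $i \sqrt{1967} \approx 44.351 i$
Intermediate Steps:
$P = -3$
$m = 6$ ($m = \left(-3 + 1\right) \left(-3\right) = \left(-2\right) \left(-3\right) = 6$)
$Q = -3263$ ($Q = -8 + \left(8 \cdot 4 + 61\right) \left(-35\right) = -8 + \left(32 + 61\right) \left(-35\right) = -8 + 93 \left(-35\right) = -8 - 3255 = -3263$)
$\sqrt{Q + m^{4}} = \sqrt{-3263 + 6^{4}} = \sqrt{-3263 + 1296} = \sqrt{-1967} = i \sqrt{1967}$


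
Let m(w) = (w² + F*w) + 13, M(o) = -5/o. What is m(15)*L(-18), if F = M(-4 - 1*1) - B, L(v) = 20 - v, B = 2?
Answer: 8474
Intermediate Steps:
F = -1 (F = -5/(-4 - 1*1) - 1*2 = -5/(-4 - 1) - 2 = -5/(-5) - 2 = -5*(-⅕) - 2 = 1 - 2 = -1)
m(w) = 13 + w² - w (m(w) = (w² - w) + 13 = 13 + w² - w)
m(15)*L(-18) = (13 + 15² - 1*15)*(20 - 1*(-18)) = (13 + 225 - 15)*(20 + 18) = 223*38 = 8474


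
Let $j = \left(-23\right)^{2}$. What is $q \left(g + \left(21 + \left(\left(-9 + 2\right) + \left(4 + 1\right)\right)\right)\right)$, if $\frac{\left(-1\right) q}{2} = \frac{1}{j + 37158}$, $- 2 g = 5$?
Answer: $- \frac{33}{37687} \approx -0.00087563$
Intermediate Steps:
$g = - \frac{5}{2}$ ($g = \left(- \frac{1}{2}\right) 5 = - \frac{5}{2} \approx -2.5$)
$j = 529$
$q = - \frac{2}{37687}$ ($q = - \frac{2}{529 + 37158} = - \frac{2}{37687} \approx -5.3069 \cdot 10^{-5}$)
$q \left(g + \left(21 + \left(\left(-9 + 2\right) + \left(4 + 1\right)\right)\right)\right) = - \frac{2 \left(- \frac{5}{2} + \left(21 + \left(\left(-9 + 2\right) + \left(4 + 1\right)\right)\right)\right)}{37687} = - \frac{2 \left(- \frac{5}{2} + \left(21 + \left(-7 + 5\right)\right)\right)}{37687} = - \frac{2 \left(- \frac{5}{2} + \left(21 - 2\right)\right)}{37687} = - \frac{2 \left(- \frac{5}{2} + 19\right)}{37687} = \left(- \frac{2}{37687}\right) \frac{33}{2} = - \frac{33}{37687}$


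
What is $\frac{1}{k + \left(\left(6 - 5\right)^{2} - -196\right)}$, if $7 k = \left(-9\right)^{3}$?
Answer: $\frac{7}{650} \approx 0.010769$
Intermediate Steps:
$k = - \frac{729}{7}$ ($k = \frac{\left(-9\right)^{3}}{7} = \frac{1}{7} \left(-729\right) = - \frac{729}{7} \approx -104.14$)
$\frac{1}{k + \left(\left(6 - 5\right)^{2} - -196\right)} = \frac{1}{- \frac{729}{7} + \left(\left(6 - 5\right)^{2} - -196\right)} = \frac{1}{- \frac{729}{7} + \left(1^{2} + 196\right)} = \frac{1}{- \frac{729}{7} + \left(1 + 196\right)} = \frac{1}{- \frac{729}{7} + 197} = \frac{1}{\frac{650}{7}} = \frac{7}{650}$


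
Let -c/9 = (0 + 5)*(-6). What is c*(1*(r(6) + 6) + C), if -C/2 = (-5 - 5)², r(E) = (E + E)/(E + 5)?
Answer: -572940/11 ≈ -52085.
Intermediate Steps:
r(E) = 2*E/(5 + E) (r(E) = (2*E)/(5 + E) = 2*E/(5 + E))
c = 270 (c = -9*(0 + 5)*(-6) = -45*(-6) = -9*(-30) = 270)
C = -200 (C = -2*(-5 - 5)² = -2*(-10)² = -2*100 = -200)
c*(1*(r(6) + 6) + C) = 270*(1*(2*6/(5 + 6) + 6) - 200) = 270*(1*(2*6/11 + 6) - 200) = 270*(1*(2*6*(1/11) + 6) - 200) = 270*(1*(12/11 + 6) - 200) = 270*(1*(78/11) - 200) = 270*(78/11 - 200) = 270*(-2122/11) = -572940/11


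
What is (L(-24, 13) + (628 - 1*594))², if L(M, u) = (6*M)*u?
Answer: 3378244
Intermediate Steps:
L(M, u) = 6*M*u
(L(-24, 13) + (628 - 1*594))² = (6*(-24)*13 + (628 - 1*594))² = (-1872 + (628 - 594))² = (-1872 + 34)² = (-1838)² = 3378244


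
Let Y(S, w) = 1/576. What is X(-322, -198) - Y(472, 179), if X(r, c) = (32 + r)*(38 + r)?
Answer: 47439359/576 ≈ 82360.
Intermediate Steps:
Y(S, w) = 1/576
X(-322, -198) - Y(472, 179) = (1216 + (-322)**2 + 70*(-322)) - 1*1/576 = (1216 + 103684 - 22540) - 1/576 = 82360 - 1/576 = 47439359/576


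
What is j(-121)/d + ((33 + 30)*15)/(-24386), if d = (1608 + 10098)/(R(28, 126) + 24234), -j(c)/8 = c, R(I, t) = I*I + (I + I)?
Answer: 98646159297/47577086 ≈ 2073.4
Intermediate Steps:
R(I, t) = I**2 + 2*I
j(c) = -8*c
d = 1951/4179 (d = (1608 + 10098)/(28*(2 + 28) + 24234) = 11706/(28*30 + 24234) = 11706/(840 + 24234) = 11706/25074 = 11706*(1/25074) = 1951/4179 ≈ 0.46686)
j(-121)/d + ((33 + 30)*15)/(-24386) = (-8*(-121))/(1951/4179) + ((33 + 30)*15)/(-24386) = 968*(4179/1951) + (63*15)*(-1/24386) = 4045272/1951 + 945*(-1/24386) = 4045272/1951 - 945/24386 = 98646159297/47577086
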